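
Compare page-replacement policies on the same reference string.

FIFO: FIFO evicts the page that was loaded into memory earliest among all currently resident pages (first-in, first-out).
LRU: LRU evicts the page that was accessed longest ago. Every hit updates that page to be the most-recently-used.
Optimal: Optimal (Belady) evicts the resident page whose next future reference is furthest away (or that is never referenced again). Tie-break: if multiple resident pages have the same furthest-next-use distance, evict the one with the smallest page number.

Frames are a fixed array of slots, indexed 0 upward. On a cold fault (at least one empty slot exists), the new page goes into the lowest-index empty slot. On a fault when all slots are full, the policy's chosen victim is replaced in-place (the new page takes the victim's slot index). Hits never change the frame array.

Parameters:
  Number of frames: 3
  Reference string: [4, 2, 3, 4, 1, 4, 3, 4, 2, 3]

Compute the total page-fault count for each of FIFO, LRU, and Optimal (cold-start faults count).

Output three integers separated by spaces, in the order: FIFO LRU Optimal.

Answer: 7 5 5

Derivation:
--- FIFO ---
  step 0: ref 4 -> FAULT, frames=[4,-,-] (faults so far: 1)
  step 1: ref 2 -> FAULT, frames=[4,2,-] (faults so far: 2)
  step 2: ref 3 -> FAULT, frames=[4,2,3] (faults so far: 3)
  step 3: ref 4 -> HIT, frames=[4,2,3] (faults so far: 3)
  step 4: ref 1 -> FAULT, evict 4, frames=[1,2,3] (faults so far: 4)
  step 5: ref 4 -> FAULT, evict 2, frames=[1,4,3] (faults so far: 5)
  step 6: ref 3 -> HIT, frames=[1,4,3] (faults so far: 5)
  step 7: ref 4 -> HIT, frames=[1,4,3] (faults so far: 5)
  step 8: ref 2 -> FAULT, evict 3, frames=[1,4,2] (faults so far: 6)
  step 9: ref 3 -> FAULT, evict 1, frames=[3,4,2] (faults so far: 7)
  FIFO total faults: 7
--- LRU ---
  step 0: ref 4 -> FAULT, frames=[4,-,-] (faults so far: 1)
  step 1: ref 2 -> FAULT, frames=[4,2,-] (faults so far: 2)
  step 2: ref 3 -> FAULT, frames=[4,2,3] (faults so far: 3)
  step 3: ref 4 -> HIT, frames=[4,2,3] (faults so far: 3)
  step 4: ref 1 -> FAULT, evict 2, frames=[4,1,3] (faults so far: 4)
  step 5: ref 4 -> HIT, frames=[4,1,3] (faults so far: 4)
  step 6: ref 3 -> HIT, frames=[4,1,3] (faults so far: 4)
  step 7: ref 4 -> HIT, frames=[4,1,3] (faults so far: 4)
  step 8: ref 2 -> FAULT, evict 1, frames=[4,2,3] (faults so far: 5)
  step 9: ref 3 -> HIT, frames=[4,2,3] (faults so far: 5)
  LRU total faults: 5
--- Optimal ---
  step 0: ref 4 -> FAULT, frames=[4,-,-] (faults so far: 1)
  step 1: ref 2 -> FAULT, frames=[4,2,-] (faults so far: 2)
  step 2: ref 3 -> FAULT, frames=[4,2,3] (faults so far: 3)
  step 3: ref 4 -> HIT, frames=[4,2,3] (faults so far: 3)
  step 4: ref 1 -> FAULT, evict 2, frames=[4,1,3] (faults so far: 4)
  step 5: ref 4 -> HIT, frames=[4,1,3] (faults so far: 4)
  step 6: ref 3 -> HIT, frames=[4,1,3] (faults so far: 4)
  step 7: ref 4 -> HIT, frames=[4,1,3] (faults so far: 4)
  step 8: ref 2 -> FAULT, evict 1, frames=[4,2,3] (faults so far: 5)
  step 9: ref 3 -> HIT, frames=[4,2,3] (faults so far: 5)
  Optimal total faults: 5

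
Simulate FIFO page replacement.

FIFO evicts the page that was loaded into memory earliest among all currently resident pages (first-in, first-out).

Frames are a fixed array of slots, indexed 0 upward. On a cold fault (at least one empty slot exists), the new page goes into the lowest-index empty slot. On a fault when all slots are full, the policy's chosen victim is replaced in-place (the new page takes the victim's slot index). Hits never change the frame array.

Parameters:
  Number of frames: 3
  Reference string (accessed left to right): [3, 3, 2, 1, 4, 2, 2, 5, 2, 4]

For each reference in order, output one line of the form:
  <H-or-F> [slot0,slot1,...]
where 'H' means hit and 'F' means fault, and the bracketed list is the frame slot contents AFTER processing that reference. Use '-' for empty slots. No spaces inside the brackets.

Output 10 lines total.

F [3,-,-]
H [3,-,-]
F [3,2,-]
F [3,2,1]
F [4,2,1]
H [4,2,1]
H [4,2,1]
F [4,5,1]
F [4,5,2]
H [4,5,2]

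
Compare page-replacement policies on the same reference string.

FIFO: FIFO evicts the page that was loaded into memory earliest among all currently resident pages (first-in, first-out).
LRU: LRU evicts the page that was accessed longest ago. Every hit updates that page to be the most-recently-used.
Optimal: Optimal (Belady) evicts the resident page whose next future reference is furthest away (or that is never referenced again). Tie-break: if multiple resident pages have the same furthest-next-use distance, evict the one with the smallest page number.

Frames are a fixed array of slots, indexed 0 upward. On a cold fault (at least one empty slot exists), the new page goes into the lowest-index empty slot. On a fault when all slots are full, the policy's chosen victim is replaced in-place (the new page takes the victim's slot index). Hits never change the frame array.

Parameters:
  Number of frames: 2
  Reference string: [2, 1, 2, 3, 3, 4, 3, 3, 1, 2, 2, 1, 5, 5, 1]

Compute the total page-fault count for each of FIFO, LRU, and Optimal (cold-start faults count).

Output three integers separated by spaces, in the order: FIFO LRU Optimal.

Answer: 8 7 7

Derivation:
--- FIFO ---
  step 0: ref 2 -> FAULT, frames=[2,-] (faults so far: 1)
  step 1: ref 1 -> FAULT, frames=[2,1] (faults so far: 2)
  step 2: ref 2 -> HIT, frames=[2,1] (faults so far: 2)
  step 3: ref 3 -> FAULT, evict 2, frames=[3,1] (faults so far: 3)
  step 4: ref 3 -> HIT, frames=[3,1] (faults so far: 3)
  step 5: ref 4 -> FAULT, evict 1, frames=[3,4] (faults so far: 4)
  step 6: ref 3 -> HIT, frames=[3,4] (faults so far: 4)
  step 7: ref 3 -> HIT, frames=[3,4] (faults so far: 4)
  step 8: ref 1 -> FAULT, evict 3, frames=[1,4] (faults so far: 5)
  step 9: ref 2 -> FAULT, evict 4, frames=[1,2] (faults so far: 6)
  step 10: ref 2 -> HIT, frames=[1,2] (faults so far: 6)
  step 11: ref 1 -> HIT, frames=[1,2] (faults so far: 6)
  step 12: ref 5 -> FAULT, evict 1, frames=[5,2] (faults so far: 7)
  step 13: ref 5 -> HIT, frames=[5,2] (faults so far: 7)
  step 14: ref 1 -> FAULT, evict 2, frames=[5,1] (faults so far: 8)
  FIFO total faults: 8
--- LRU ---
  step 0: ref 2 -> FAULT, frames=[2,-] (faults so far: 1)
  step 1: ref 1 -> FAULT, frames=[2,1] (faults so far: 2)
  step 2: ref 2 -> HIT, frames=[2,1] (faults so far: 2)
  step 3: ref 3 -> FAULT, evict 1, frames=[2,3] (faults so far: 3)
  step 4: ref 3 -> HIT, frames=[2,3] (faults so far: 3)
  step 5: ref 4 -> FAULT, evict 2, frames=[4,3] (faults so far: 4)
  step 6: ref 3 -> HIT, frames=[4,3] (faults so far: 4)
  step 7: ref 3 -> HIT, frames=[4,3] (faults so far: 4)
  step 8: ref 1 -> FAULT, evict 4, frames=[1,3] (faults so far: 5)
  step 9: ref 2 -> FAULT, evict 3, frames=[1,2] (faults so far: 6)
  step 10: ref 2 -> HIT, frames=[1,2] (faults so far: 6)
  step 11: ref 1 -> HIT, frames=[1,2] (faults so far: 6)
  step 12: ref 5 -> FAULT, evict 2, frames=[1,5] (faults so far: 7)
  step 13: ref 5 -> HIT, frames=[1,5] (faults so far: 7)
  step 14: ref 1 -> HIT, frames=[1,5] (faults so far: 7)
  LRU total faults: 7
--- Optimal ---
  step 0: ref 2 -> FAULT, frames=[2,-] (faults so far: 1)
  step 1: ref 1 -> FAULT, frames=[2,1] (faults so far: 2)
  step 2: ref 2 -> HIT, frames=[2,1] (faults so far: 2)
  step 3: ref 3 -> FAULT, evict 2, frames=[3,1] (faults so far: 3)
  step 4: ref 3 -> HIT, frames=[3,1] (faults so far: 3)
  step 5: ref 4 -> FAULT, evict 1, frames=[3,4] (faults so far: 4)
  step 6: ref 3 -> HIT, frames=[3,4] (faults so far: 4)
  step 7: ref 3 -> HIT, frames=[3,4] (faults so far: 4)
  step 8: ref 1 -> FAULT, evict 3, frames=[1,4] (faults so far: 5)
  step 9: ref 2 -> FAULT, evict 4, frames=[1,2] (faults so far: 6)
  step 10: ref 2 -> HIT, frames=[1,2] (faults so far: 6)
  step 11: ref 1 -> HIT, frames=[1,2] (faults so far: 6)
  step 12: ref 5 -> FAULT, evict 2, frames=[1,5] (faults so far: 7)
  step 13: ref 5 -> HIT, frames=[1,5] (faults so far: 7)
  step 14: ref 1 -> HIT, frames=[1,5] (faults so far: 7)
  Optimal total faults: 7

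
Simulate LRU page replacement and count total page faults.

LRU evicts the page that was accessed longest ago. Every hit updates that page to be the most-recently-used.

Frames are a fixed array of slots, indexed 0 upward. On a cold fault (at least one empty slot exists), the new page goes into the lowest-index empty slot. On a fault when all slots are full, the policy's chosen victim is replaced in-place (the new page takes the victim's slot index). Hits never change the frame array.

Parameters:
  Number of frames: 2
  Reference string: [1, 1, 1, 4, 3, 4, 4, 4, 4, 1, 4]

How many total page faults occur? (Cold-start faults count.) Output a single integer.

Step 0: ref 1 → FAULT, frames=[1,-]
Step 1: ref 1 → HIT, frames=[1,-]
Step 2: ref 1 → HIT, frames=[1,-]
Step 3: ref 4 → FAULT, frames=[1,4]
Step 4: ref 3 → FAULT (evict 1), frames=[3,4]
Step 5: ref 4 → HIT, frames=[3,4]
Step 6: ref 4 → HIT, frames=[3,4]
Step 7: ref 4 → HIT, frames=[3,4]
Step 8: ref 4 → HIT, frames=[3,4]
Step 9: ref 1 → FAULT (evict 3), frames=[1,4]
Step 10: ref 4 → HIT, frames=[1,4]
Total faults: 4

Answer: 4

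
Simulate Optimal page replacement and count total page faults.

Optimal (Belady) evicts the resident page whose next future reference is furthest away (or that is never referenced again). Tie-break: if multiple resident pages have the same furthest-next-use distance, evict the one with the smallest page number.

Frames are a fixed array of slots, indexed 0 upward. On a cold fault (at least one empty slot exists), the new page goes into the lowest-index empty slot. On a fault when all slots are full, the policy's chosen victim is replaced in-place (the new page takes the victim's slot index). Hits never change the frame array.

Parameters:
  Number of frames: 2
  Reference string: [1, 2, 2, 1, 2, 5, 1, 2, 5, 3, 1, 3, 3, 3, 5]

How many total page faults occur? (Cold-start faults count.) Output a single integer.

Answer: 7

Derivation:
Step 0: ref 1 → FAULT, frames=[1,-]
Step 1: ref 2 → FAULT, frames=[1,2]
Step 2: ref 2 → HIT, frames=[1,2]
Step 3: ref 1 → HIT, frames=[1,2]
Step 4: ref 2 → HIT, frames=[1,2]
Step 5: ref 5 → FAULT (evict 2), frames=[1,5]
Step 6: ref 1 → HIT, frames=[1,5]
Step 7: ref 2 → FAULT (evict 1), frames=[2,5]
Step 8: ref 5 → HIT, frames=[2,5]
Step 9: ref 3 → FAULT (evict 2), frames=[3,5]
Step 10: ref 1 → FAULT (evict 5), frames=[3,1]
Step 11: ref 3 → HIT, frames=[3,1]
Step 12: ref 3 → HIT, frames=[3,1]
Step 13: ref 3 → HIT, frames=[3,1]
Step 14: ref 5 → FAULT (evict 1), frames=[3,5]
Total faults: 7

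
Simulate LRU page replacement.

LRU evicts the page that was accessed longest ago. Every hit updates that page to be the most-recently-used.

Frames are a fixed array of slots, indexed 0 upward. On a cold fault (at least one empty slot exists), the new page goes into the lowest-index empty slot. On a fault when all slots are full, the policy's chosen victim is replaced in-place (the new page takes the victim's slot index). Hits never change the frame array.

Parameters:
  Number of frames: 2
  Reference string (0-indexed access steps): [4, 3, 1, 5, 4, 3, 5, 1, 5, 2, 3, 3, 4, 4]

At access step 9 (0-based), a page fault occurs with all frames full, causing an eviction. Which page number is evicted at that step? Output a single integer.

Step 0: ref 4 -> FAULT, frames=[4,-]
Step 1: ref 3 -> FAULT, frames=[4,3]
Step 2: ref 1 -> FAULT, evict 4, frames=[1,3]
Step 3: ref 5 -> FAULT, evict 3, frames=[1,5]
Step 4: ref 4 -> FAULT, evict 1, frames=[4,5]
Step 5: ref 3 -> FAULT, evict 5, frames=[4,3]
Step 6: ref 5 -> FAULT, evict 4, frames=[5,3]
Step 7: ref 1 -> FAULT, evict 3, frames=[5,1]
Step 8: ref 5 -> HIT, frames=[5,1]
Step 9: ref 2 -> FAULT, evict 1, frames=[5,2]
At step 9: evicted page 1

Answer: 1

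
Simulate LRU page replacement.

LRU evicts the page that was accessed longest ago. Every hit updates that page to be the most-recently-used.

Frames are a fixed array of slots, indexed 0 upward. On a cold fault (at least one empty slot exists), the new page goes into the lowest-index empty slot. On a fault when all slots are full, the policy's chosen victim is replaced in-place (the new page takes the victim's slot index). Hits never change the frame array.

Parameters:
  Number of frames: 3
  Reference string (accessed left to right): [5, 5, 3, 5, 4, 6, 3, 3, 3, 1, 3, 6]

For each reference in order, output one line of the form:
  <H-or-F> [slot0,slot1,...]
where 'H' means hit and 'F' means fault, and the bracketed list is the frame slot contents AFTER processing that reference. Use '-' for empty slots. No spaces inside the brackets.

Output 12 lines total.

F [5,-,-]
H [5,-,-]
F [5,3,-]
H [5,3,-]
F [5,3,4]
F [5,6,4]
F [3,6,4]
H [3,6,4]
H [3,6,4]
F [3,6,1]
H [3,6,1]
H [3,6,1]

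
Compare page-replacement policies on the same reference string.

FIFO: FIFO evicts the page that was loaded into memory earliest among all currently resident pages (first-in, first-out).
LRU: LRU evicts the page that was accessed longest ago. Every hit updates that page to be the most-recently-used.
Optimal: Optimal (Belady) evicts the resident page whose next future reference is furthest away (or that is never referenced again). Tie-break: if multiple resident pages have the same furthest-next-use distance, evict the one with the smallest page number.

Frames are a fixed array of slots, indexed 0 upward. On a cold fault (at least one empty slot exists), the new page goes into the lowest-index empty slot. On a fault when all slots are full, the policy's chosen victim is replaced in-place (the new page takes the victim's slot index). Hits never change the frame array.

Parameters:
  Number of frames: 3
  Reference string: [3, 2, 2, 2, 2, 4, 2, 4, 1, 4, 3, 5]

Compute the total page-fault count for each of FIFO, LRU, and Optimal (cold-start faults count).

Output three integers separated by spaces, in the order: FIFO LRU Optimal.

--- FIFO ---
  step 0: ref 3 -> FAULT, frames=[3,-,-] (faults so far: 1)
  step 1: ref 2 -> FAULT, frames=[3,2,-] (faults so far: 2)
  step 2: ref 2 -> HIT, frames=[3,2,-] (faults so far: 2)
  step 3: ref 2 -> HIT, frames=[3,2,-] (faults so far: 2)
  step 4: ref 2 -> HIT, frames=[3,2,-] (faults so far: 2)
  step 5: ref 4 -> FAULT, frames=[3,2,4] (faults so far: 3)
  step 6: ref 2 -> HIT, frames=[3,2,4] (faults so far: 3)
  step 7: ref 4 -> HIT, frames=[3,2,4] (faults so far: 3)
  step 8: ref 1 -> FAULT, evict 3, frames=[1,2,4] (faults so far: 4)
  step 9: ref 4 -> HIT, frames=[1,2,4] (faults so far: 4)
  step 10: ref 3 -> FAULT, evict 2, frames=[1,3,4] (faults so far: 5)
  step 11: ref 5 -> FAULT, evict 4, frames=[1,3,5] (faults so far: 6)
  FIFO total faults: 6
--- LRU ---
  step 0: ref 3 -> FAULT, frames=[3,-,-] (faults so far: 1)
  step 1: ref 2 -> FAULT, frames=[3,2,-] (faults so far: 2)
  step 2: ref 2 -> HIT, frames=[3,2,-] (faults so far: 2)
  step 3: ref 2 -> HIT, frames=[3,2,-] (faults so far: 2)
  step 4: ref 2 -> HIT, frames=[3,2,-] (faults so far: 2)
  step 5: ref 4 -> FAULT, frames=[3,2,4] (faults so far: 3)
  step 6: ref 2 -> HIT, frames=[3,2,4] (faults so far: 3)
  step 7: ref 4 -> HIT, frames=[3,2,4] (faults so far: 3)
  step 8: ref 1 -> FAULT, evict 3, frames=[1,2,4] (faults so far: 4)
  step 9: ref 4 -> HIT, frames=[1,2,4] (faults so far: 4)
  step 10: ref 3 -> FAULT, evict 2, frames=[1,3,4] (faults so far: 5)
  step 11: ref 5 -> FAULT, evict 1, frames=[5,3,4] (faults so far: 6)
  LRU total faults: 6
--- Optimal ---
  step 0: ref 3 -> FAULT, frames=[3,-,-] (faults so far: 1)
  step 1: ref 2 -> FAULT, frames=[3,2,-] (faults so far: 2)
  step 2: ref 2 -> HIT, frames=[3,2,-] (faults so far: 2)
  step 3: ref 2 -> HIT, frames=[3,2,-] (faults so far: 2)
  step 4: ref 2 -> HIT, frames=[3,2,-] (faults so far: 2)
  step 5: ref 4 -> FAULT, frames=[3,2,4] (faults so far: 3)
  step 6: ref 2 -> HIT, frames=[3,2,4] (faults so far: 3)
  step 7: ref 4 -> HIT, frames=[3,2,4] (faults so far: 3)
  step 8: ref 1 -> FAULT, evict 2, frames=[3,1,4] (faults so far: 4)
  step 9: ref 4 -> HIT, frames=[3,1,4] (faults so far: 4)
  step 10: ref 3 -> HIT, frames=[3,1,4] (faults so far: 4)
  step 11: ref 5 -> FAULT, evict 1, frames=[3,5,4] (faults so far: 5)
  Optimal total faults: 5

Answer: 6 6 5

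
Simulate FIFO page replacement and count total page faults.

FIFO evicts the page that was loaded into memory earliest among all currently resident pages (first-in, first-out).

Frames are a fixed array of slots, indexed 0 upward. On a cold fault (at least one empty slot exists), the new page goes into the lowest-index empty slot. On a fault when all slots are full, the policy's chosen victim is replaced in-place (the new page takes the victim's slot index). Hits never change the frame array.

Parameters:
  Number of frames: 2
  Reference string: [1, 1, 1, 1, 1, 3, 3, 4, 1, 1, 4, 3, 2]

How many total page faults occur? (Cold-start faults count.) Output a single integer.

Answer: 6

Derivation:
Step 0: ref 1 → FAULT, frames=[1,-]
Step 1: ref 1 → HIT, frames=[1,-]
Step 2: ref 1 → HIT, frames=[1,-]
Step 3: ref 1 → HIT, frames=[1,-]
Step 4: ref 1 → HIT, frames=[1,-]
Step 5: ref 3 → FAULT, frames=[1,3]
Step 6: ref 3 → HIT, frames=[1,3]
Step 7: ref 4 → FAULT (evict 1), frames=[4,3]
Step 8: ref 1 → FAULT (evict 3), frames=[4,1]
Step 9: ref 1 → HIT, frames=[4,1]
Step 10: ref 4 → HIT, frames=[4,1]
Step 11: ref 3 → FAULT (evict 4), frames=[3,1]
Step 12: ref 2 → FAULT (evict 1), frames=[3,2]
Total faults: 6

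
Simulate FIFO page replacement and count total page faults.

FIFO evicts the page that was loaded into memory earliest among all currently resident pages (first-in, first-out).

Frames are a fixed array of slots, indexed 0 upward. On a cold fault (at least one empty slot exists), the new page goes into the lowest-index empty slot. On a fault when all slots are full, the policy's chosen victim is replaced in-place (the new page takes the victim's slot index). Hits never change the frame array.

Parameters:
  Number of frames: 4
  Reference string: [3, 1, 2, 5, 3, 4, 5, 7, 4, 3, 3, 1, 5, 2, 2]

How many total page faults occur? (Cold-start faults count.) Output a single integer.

Step 0: ref 3 → FAULT, frames=[3,-,-,-]
Step 1: ref 1 → FAULT, frames=[3,1,-,-]
Step 2: ref 2 → FAULT, frames=[3,1,2,-]
Step 3: ref 5 → FAULT, frames=[3,1,2,5]
Step 4: ref 3 → HIT, frames=[3,1,2,5]
Step 5: ref 4 → FAULT (evict 3), frames=[4,1,2,5]
Step 6: ref 5 → HIT, frames=[4,1,2,5]
Step 7: ref 7 → FAULT (evict 1), frames=[4,7,2,5]
Step 8: ref 4 → HIT, frames=[4,7,2,5]
Step 9: ref 3 → FAULT (evict 2), frames=[4,7,3,5]
Step 10: ref 3 → HIT, frames=[4,7,3,5]
Step 11: ref 1 → FAULT (evict 5), frames=[4,7,3,1]
Step 12: ref 5 → FAULT (evict 4), frames=[5,7,3,1]
Step 13: ref 2 → FAULT (evict 7), frames=[5,2,3,1]
Step 14: ref 2 → HIT, frames=[5,2,3,1]
Total faults: 10

Answer: 10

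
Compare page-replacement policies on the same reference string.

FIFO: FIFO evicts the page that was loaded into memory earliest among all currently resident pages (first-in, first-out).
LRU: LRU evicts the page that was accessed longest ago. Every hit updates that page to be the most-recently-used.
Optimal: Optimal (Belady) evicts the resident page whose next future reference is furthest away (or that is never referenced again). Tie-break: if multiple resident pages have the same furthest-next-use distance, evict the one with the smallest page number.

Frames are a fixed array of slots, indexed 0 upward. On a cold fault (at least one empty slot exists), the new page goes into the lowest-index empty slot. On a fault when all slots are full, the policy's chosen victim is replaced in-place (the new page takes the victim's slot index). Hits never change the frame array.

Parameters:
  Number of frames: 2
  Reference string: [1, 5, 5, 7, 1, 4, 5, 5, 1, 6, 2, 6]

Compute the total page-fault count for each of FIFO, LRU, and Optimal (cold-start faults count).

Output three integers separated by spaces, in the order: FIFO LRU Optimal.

Answer: 9 9 7

Derivation:
--- FIFO ---
  step 0: ref 1 -> FAULT, frames=[1,-] (faults so far: 1)
  step 1: ref 5 -> FAULT, frames=[1,5] (faults so far: 2)
  step 2: ref 5 -> HIT, frames=[1,5] (faults so far: 2)
  step 3: ref 7 -> FAULT, evict 1, frames=[7,5] (faults so far: 3)
  step 4: ref 1 -> FAULT, evict 5, frames=[7,1] (faults so far: 4)
  step 5: ref 4 -> FAULT, evict 7, frames=[4,1] (faults so far: 5)
  step 6: ref 5 -> FAULT, evict 1, frames=[4,5] (faults so far: 6)
  step 7: ref 5 -> HIT, frames=[4,5] (faults so far: 6)
  step 8: ref 1 -> FAULT, evict 4, frames=[1,5] (faults so far: 7)
  step 9: ref 6 -> FAULT, evict 5, frames=[1,6] (faults so far: 8)
  step 10: ref 2 -> FAULT, evict 1, frames=[2,6] (faults so far: 9)
  step 11: ref 6 -> HIT, frames=[2,6] (faults so far: 9)
  FIFO total faults: 9
--- LRU ---
  step 0: ref 1 -> FAULT, frames=[1,-] (faults so far: 1)
  step 1: ref 5 -> FAULT, frames=[1,5] (faults so far: 2)
  step 2: ref 5 -> HIT, frames=[1,5] (faults so far: 2)
  step 3: ref 7 -> FAULT, evict 1, frames=[7,5] (faults so far: 3)
  step 4: ref 1 -> FAULT, evict 5, frames=[7,1] (faults so far: 4)
  step 5: ref 4 -> FAULT, evict 7, frames=[4,1] (faults so far: 5)
  step 6: ref 5 -> FAULT, evict 1, frames=[4,5] (faults so far: 6)
  step 7: ref 5 -> HIT, frames=[4,5] (faults so far: 6)
  step 8: ref 1 -> FAULT, evict 4, frames=[1,5] (faults so far: 7)
  step 9: ref 6 -> FAULT, evict 5, frames=[1,6] (faults so far: 8)
  step 10: ref 2 -> FAULT, evict 1, frames=[2,6] (faults so far: 9)
  step 11: ref 6 -> HIT, frames=[2,6] (faults so far: 9)
  LRU total faults: 9
--- Optimal ---
  step 0: ref 1 -> FAULT, frames=[1,-] (faults so far: 1)
  step 1: ref 5 -> FAULT, frames=[1,5] (faults so far: 2)
  step 2: ref 5 -> HIT, frames=[1,5] (faults so far: 2)
  step 3: ref 7 -> FAULT, evict 5, frames=[1,7] (faults so far: 3)
  step 4: ref 1 -> HIT, frames=[1,7] (faults so far: 3)
  step 5: ref 4 -> FAULT, evict 7, frames=[1,4] (faults so far: 4)
  step 6: ref 5 -> FAULT, evict 4, frames=[1,5] (faults so far: 5)
  step 7: ref 5 -> HIT, frames=[1,5] (faults so far: 5)
  step 8: ref 1 -> HIT, frames=[1,5] (faults so far: 5)
  step 9: ref 6 -> FAULT, evict 1, frames=[6,5] (faults so far: 6)
  step 10: ref 2 -> FAULT, evict 5, frames=[6,2] (faults so far: 7)
  step 11: ref 6 -> HIT, frames=[6,2] (faults so far: 7)
  Optimal total faults: 7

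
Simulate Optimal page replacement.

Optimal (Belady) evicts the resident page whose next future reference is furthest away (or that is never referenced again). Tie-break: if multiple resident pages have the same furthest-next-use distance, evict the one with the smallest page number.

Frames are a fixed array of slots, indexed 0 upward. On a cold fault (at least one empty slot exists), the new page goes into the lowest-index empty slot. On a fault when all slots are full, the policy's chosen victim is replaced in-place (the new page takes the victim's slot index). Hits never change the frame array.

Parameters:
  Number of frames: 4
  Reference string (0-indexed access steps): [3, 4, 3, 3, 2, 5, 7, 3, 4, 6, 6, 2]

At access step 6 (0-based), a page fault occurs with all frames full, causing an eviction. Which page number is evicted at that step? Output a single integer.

Step 0: ref 3 -> FAULT, frames=[3,-,-,-]
Step 1: ref 4 -> FAULT, frames=[3,4,-,-]
Step 2: ref 3 -> HIT, frames=[3,4,-,-]
Step 3: ref 3 -> HIT, frames=[3,4,-,-]
Step 4: ref 2 -> FAULT, frames=[3,4,2,-]
Step 5: ref 5 -> FAULT, frames=[3,4,2,5]
Step 6: ref 7 -> FAULT, evict 5, frames=[3,4,2,7]
At step 6: evicted page 5

Answer: 5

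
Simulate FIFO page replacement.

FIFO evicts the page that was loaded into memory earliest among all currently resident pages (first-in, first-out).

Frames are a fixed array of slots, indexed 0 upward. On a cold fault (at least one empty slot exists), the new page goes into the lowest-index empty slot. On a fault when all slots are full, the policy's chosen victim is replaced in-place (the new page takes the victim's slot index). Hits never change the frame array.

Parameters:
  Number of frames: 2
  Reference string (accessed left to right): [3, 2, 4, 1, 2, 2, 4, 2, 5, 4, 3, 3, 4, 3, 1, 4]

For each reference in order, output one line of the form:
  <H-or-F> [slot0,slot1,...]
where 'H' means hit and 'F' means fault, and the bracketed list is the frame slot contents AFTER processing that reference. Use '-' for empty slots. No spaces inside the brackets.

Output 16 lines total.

F [3,-]
F [3,2]
F [4,2]
F [4,1]
F [2,1]
H [2,1]
F [2,4]
H [2,4]
F [5,4]
H [5,4]
F [5,3]
H [5,3]
F [4,3]
H [4,3]
F [4,1]
H [4,1]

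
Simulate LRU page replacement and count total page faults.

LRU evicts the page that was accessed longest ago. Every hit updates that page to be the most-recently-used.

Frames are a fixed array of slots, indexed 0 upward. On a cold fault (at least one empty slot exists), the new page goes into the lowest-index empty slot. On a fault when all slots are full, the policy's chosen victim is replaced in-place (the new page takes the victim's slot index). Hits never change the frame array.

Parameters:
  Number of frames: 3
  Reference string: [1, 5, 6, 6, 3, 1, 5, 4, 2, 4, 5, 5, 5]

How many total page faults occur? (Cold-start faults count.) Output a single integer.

Answer: 8

Derivation:
Step 0: ref 1 → FAULT, frames=[1,-,-]
Step 1: ref 5 → FAULT, frames=[1,5,-]
Step 2: ref 6 → FAULT, frames=[1,5,6]
Step 3: ref 6 → HIT, frames=[1,5,6]
Step 4: ref 3 → FAULT (evict 1), frames=[3,5,6]
Step 5: ref 1 → FAULT (evict 5), frames=[3,1,6]
Step 6: ref 5 → FAULT (evict 6), frames=[3,1,5]
Step 7: ref 4 → FAULT (evict 3), frames=[4,1,5]
Step 8: ref 2 → FAULT (evict 1), frames=[4,2,5]
Step 9: ref 4 → HIT, frames=[4,2,5]
Step 10: ref 5 → HIT, frames=[4,2,5]
Step 11: ref 5 → HIT, frames=[4,2,5]
Step 12: ref 5 → HIT, frames=[4,2,5]
Total faults: 8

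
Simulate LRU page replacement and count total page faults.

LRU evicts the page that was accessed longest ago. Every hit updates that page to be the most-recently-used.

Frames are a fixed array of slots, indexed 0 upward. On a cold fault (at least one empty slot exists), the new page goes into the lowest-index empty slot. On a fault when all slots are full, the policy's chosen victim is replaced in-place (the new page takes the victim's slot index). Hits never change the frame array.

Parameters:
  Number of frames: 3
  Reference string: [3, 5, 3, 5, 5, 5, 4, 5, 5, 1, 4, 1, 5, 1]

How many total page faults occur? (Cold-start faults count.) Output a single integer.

Answer: 4

Derivation:
Step 0: ref 3 → FAULT, frames=[3,-,-]
Step 1: ref 5 → FAULT, frames=[3,5,-]
Step 2: ref 3 → HIT, frames=[3,5,-]
Step 3: ref 5 → HIT, frames=[3,5,-]
Step 4: ref 5 → HIT, frames=[3,5,-]
Step 5: ref 5 → HIT, frames=[3,5,-]
Step 6: ref 4 → FAULT, frames=[3,5,4]
Step 7: ref 5 → HIT, frames=[3,5,4]
Step 8: ref 5 → HIT, frames=[3,5,4]
Step 9: ref 1 → FAULT (evict 3), frames=[1,5,4]
Step 10: ref 4 → HIT, frames=[1,5,4]
Step 11: ref 1 → HIT, frames=[1,5,4]
Step 12: ref 5 → HIT, frames=[1,5,4]
Step 13: ref 1 → HIT, frames=[1,5,4]
Total faults: 4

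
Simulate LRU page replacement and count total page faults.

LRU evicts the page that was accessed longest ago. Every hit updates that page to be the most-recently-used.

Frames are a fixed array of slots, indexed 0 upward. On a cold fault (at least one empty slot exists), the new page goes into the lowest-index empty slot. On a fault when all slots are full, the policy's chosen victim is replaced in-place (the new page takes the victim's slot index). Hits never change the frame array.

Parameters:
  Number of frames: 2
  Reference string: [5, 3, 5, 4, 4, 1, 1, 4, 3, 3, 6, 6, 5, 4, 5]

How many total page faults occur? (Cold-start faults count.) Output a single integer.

Step 0: ref 5 → FAULT, frames=[5,-]
Step 1: ref 3 → FAULT, frames=[5,3]
Step 2: ref 5 → HIT, frames=[5,3]
Step 3: ref 4 → FAULT (evict 3), frames=[5,4]
Step 4: ref 4 → HIT, frames=[5,4]
Step 5: ref 1 → FAULT (evict 5), frames=[1,4]
Step 6: ref 1 → HIT, frames=[1,4]
Step 7: ref 4 → HIT, frames=[1,4]
Step 8: ref 3 → FAULT (evict 1), frames=[3,4]
Step 9: ref 3 → HIT, frames=[3,4]
Step 10: ref 6 → FAULT (evict 4), frames=[3,6]
Step 11: ref 6 → HIT, frames=[3,6]
Step 12: ref 5 → FAULT (evict 3), frames=[5,6]
Step 13: ref 4 → FAULT (evict 6), frames=[5,4]
Step 14: ref 5 → HIT, frames=[5,4]
Total faults: 8

Answer: 8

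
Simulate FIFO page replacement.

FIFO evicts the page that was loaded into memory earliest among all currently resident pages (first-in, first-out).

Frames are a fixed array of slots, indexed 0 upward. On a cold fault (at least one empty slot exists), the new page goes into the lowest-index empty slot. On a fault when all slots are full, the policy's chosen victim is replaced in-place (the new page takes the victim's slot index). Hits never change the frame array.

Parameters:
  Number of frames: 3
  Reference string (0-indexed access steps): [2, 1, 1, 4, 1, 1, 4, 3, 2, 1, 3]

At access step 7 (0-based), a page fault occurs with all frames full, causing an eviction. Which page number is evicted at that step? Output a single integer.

Step 0: ref 2 -> FAULT, frames=[2,-,-]
Step 1: ref 1 -> FAULT, frames=[2,1,-]
Step 2: ref 1 -> HIT, frames=[2,1,-]
Step 3: ref 4 -> FAULT, frames=[2,1,4]
Step 4: ref 1 -> HIT, frames=[2,1,4]
Step 5: ref 1 -> HIT, frames=[2,1,4]
Step 6: ref 4 -> HIT, frames=[2,1,4]
Step 7: ref 3 -> FAULT, evict 2, frames=[3,1,4]
At step 7: evicted page 2

Answer: 2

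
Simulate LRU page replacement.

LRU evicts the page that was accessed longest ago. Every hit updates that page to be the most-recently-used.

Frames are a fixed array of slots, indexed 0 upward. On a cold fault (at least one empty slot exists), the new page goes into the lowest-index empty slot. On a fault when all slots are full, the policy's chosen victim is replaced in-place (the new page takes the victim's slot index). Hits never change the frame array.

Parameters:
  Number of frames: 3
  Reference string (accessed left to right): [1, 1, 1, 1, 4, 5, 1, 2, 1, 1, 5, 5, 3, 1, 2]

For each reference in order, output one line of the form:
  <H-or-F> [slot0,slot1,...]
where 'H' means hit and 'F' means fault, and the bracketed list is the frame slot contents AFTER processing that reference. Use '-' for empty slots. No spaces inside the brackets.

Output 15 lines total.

F [1,-,-]
H [1,-,-]
H [1,-,-]
H [1,-,-]
F [1,4,-]
F [1,4,5]
H [1,4,5]
F [1,2,5]
H [1,2,5]
H [1,2,5]
H [1,2,5]
H [1,2,5]
F [1,3,5]
H [1,3,5]
F [1,3,2]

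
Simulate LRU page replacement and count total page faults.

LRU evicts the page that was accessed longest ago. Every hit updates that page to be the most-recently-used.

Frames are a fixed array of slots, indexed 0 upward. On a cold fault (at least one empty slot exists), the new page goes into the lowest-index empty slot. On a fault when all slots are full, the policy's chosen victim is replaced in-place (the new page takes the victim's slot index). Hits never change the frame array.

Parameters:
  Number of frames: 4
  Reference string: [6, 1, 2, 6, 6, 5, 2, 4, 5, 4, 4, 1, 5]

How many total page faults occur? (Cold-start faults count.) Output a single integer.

Step 0: ref 6 → FAULT, frames=[6,-,-,-]
Step 1: ref 1 → FAULT, frames=[6,1,-,-]
Step 2: ref 2 → FAULT, frames=[6,1,2,-]
Step 3: ref 6 → HIT, frames=[6,1,2,-]
Step 4: ref 6 → HIT, frames=[6,1,2,-]
Step 5: ref 5 → FAULT, frames=[6,1,2,5]
Step 6: ref 2 → HIT, frames=[6,1,2,5]
Step 7: ref 4 → FAULT (evict 1), frames=[6,4,2,5]
Step 8: ref 5 → HIT, frames=[6,4,2,5]
Step 9: ref 4 → HIT, frames=[6,4,2,5]
Step 10: ref 4 → HIT, frames=[6,4,2,5]
Step 11: ref 1 → FAULT (evict 6), frames=[1,4,2,5]
Step 12: ref 5 → HIT, frames=[1,4,2,5]
Total faults: 6

Answer: 6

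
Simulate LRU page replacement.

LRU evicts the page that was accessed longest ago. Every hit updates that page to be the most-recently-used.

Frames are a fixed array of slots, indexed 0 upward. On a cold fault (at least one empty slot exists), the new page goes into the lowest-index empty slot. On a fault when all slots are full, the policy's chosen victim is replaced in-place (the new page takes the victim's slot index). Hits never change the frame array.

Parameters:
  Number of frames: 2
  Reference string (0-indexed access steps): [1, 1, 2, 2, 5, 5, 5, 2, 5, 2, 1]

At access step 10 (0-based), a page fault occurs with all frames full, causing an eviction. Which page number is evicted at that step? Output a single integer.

Answer: 5

Derivation:
Step 0: ref 1 -> FAULT, frames=[1,-]
Step 1: ref 1 -> HIT, frames=[1,-]
Step 2: ref 2 -> FAULT, frames=[1,2]
Step 3: ref 2 -> HIT, frames=[1,2]
Step 4: ref 5 -> FAULT, evict 1, frames=[5,2]
Step 5: ref 5 -> HIT, frames=[5,2]
Step 6: ref 5 -> HIT, frames=[5,2]
Step 7: ref 2 -> HIT, frames=[5,2]
Step 8: ref 5 -> HIT, frames=[5,2]
Step 9: ref 2 -> HIT, frames=[5,2]
Step 10: ref 1 -> FAULT, evict 5, frames=[1,2]
At step 10: evicted page 5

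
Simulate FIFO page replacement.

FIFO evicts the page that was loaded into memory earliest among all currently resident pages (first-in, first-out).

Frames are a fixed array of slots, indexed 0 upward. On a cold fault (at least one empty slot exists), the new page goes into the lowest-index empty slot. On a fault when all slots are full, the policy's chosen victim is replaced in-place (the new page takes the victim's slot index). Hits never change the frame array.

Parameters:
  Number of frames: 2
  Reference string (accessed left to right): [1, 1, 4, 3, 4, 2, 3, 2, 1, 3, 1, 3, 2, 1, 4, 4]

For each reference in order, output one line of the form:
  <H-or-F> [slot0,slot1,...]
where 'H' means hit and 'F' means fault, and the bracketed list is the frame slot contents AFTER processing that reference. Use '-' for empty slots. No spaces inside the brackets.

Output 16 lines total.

F [1,-]
H [1,-]
F [1,4]
F [3,4]
H [3,4]
F [3,2]
H [3,2]
H [3,2]
F [1,2]
F [1,3]
H [1,3]
H [1,3]
F [2,3]
F [2,1]
F [4,1]
H [4,1]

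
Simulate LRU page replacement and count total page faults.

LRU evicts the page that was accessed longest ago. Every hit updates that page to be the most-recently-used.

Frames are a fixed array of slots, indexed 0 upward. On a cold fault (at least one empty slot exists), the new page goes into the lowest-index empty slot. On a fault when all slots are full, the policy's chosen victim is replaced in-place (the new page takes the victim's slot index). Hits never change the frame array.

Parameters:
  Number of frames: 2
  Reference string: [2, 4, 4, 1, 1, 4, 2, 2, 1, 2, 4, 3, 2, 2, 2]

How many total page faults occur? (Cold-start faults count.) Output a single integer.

Step 0: ref 2 → FAULT, frames=[2,-]
Step 1: ref 4 → FAULT, frames=[2,4]
Step 2: ref 4 → HIT, frames=[2,4]
Step 3: ref 1 → FAULT (evict 2), frames=[1,4]
Step 4: ref 1 → HIT, frames=[1,4]
Step 5: ref 4 → HIT, frames=[1,4]
Step 6: ref 2 → FAULT (evict 1), frames=[2,4]
Step 7: ref 2 → HIT, frames=[2,4]
Step 8: ref 1 → FAULT (evict 4), frames=[2,1]
Step 9: ref 2 → HIT, frames=[2,1]
Step 10: ref 4 → FAULT (evict 1), frames=[2,4]
Step 11: ref 3 → FAULT (evict 2), frames=[3,4]
Step 12: ref 2 → FAULT (evict 4), frames=[3,2]
Step 13: ref 2 → HIT, frames=[3,2]
Step 14: ref 2 → HIT, frames=[3,2]
Total faults: 8

Answer: 8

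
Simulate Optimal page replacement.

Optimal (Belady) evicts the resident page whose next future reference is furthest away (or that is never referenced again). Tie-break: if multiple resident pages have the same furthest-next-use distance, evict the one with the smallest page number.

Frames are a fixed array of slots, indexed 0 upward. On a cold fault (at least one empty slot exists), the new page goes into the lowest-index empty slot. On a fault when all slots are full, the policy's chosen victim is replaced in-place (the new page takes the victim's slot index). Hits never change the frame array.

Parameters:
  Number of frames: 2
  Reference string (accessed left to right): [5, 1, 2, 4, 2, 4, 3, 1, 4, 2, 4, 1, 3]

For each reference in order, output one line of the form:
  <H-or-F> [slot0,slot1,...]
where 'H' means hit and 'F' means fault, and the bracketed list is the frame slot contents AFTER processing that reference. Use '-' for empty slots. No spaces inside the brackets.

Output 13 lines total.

F [5,-]
F [5,1]
F [2,1]
F [2,4]
H [2,4]
H [2,4]
F [3,4]
F [1,4]
H [1,4]
F [2,4]
H [2,4]
F [1,4]
F [3,4]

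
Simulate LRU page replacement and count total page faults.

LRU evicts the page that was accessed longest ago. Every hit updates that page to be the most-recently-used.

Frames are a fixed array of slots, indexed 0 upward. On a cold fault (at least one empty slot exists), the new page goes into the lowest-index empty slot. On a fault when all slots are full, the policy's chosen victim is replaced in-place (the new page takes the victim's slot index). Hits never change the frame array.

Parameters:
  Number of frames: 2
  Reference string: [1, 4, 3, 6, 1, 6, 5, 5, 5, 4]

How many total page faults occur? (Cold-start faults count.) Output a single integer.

Step 0: ref 1 → FAULT, frames=[1,-]
Step 1: ref 4 → FAULT, frames=[1,4]
Step 2: ref 3 → FAULT (evict 1), frames=[3,4]
Step 3: ref 6 → FAULT (evict 4), frames=[3,6]
Step 4: ref 1 → FAULT (evict 3), frames=[1,6]
Step 5: ref 6 → HIT, frames=[1,6]
Step 6: ref 5 → FAULT (evict 1), frames=[5,6]
Step 7: ref 5 → HIT, frames=[5,6]
Step 8: ref 5 → HIT, frames=[5,6]
Step 9: ref 4 → FAULT (evict 6), frames=[5,4]
Total faults: 7

Answer: 7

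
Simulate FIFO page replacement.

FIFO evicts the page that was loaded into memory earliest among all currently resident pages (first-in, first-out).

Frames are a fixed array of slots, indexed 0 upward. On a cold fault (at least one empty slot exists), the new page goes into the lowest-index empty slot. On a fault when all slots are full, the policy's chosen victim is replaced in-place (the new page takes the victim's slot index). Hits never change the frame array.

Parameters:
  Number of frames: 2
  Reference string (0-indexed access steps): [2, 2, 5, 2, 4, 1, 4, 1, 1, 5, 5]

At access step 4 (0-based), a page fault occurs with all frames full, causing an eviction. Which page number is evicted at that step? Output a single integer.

Answer: 2

Derivation:
Step 0: ref 2 -> FAULT, frames=[2,-]
Step 1: ref 2 -> HIT, frames=[2,-]
Step 2: ref 5 -> FAULT, frames=[2,5]
Step 3: ref 2 -> HIT, frames=[2,5]
Step 4: ref 4 -> FAULT, evict 2, frames=[4,5]
At step 4: evicted page 2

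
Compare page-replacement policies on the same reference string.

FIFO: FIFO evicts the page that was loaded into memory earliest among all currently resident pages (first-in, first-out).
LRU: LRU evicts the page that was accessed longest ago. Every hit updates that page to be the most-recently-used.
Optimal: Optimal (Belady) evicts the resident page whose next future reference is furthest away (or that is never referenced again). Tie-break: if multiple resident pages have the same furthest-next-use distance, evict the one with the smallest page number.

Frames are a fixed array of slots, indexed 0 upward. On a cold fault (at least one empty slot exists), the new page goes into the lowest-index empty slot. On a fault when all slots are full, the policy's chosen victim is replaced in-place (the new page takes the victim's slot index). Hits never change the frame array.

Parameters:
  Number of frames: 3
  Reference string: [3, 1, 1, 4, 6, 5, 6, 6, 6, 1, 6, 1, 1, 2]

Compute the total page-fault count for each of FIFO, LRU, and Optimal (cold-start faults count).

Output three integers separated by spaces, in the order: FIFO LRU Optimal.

--- FIFO ---
  step 0: ref 3 -> FAULT, frames=[3,-,-] (faults so far: 1)
  step 1: ref 1 -> FAULT, frames=[3,1,-] (faults so far: 2)
  step 2: ref 1 -> HIT, frames=[3,1,-] (faults so far: 2)
  step 3: ref 4 -> FAULT, frames=[3,1,4] (faults so far: 3)
  step 4: ref 6 -> FAULT, evict 3, frames=[6,1,4] (faults so far: 4)
  step 5: ref 5 -> FAULT, evict 1, frames=[6,5,4] (faults so far: 5)
  step 6: ref 6 -> HIT, frames=[6,5,4] (faults so far: 5)
  step 7: ref 6 -> HIT, frames=[6,5,4] (faults so far: 5)
  step 8: ref 6 -> HIT, frames=[6,5,4] (faults so far: 5)
  step 9: ref 1 -> FAULT, evict 4, frames=[6,5,1] (faults so far: 6)
  step 10: ref 6 -> HIT, frames=[6,5,1] (faults so far: 6)
  step 11: ref 1 -> HIT, frames=[6,5,1] (faults so far: 6)
  step 12: ref 1 -> HIT, frames=[6,5,1] (faults so far: 6)
  step 13: ref 2 -> FAULT, evict 6, frames=[2,5,1] (faults so far: 7)
  FIFO total faults: 7
--- LRU ---
  step 0: ref 3 -> FAULT, frames=[3,-,-] (faults so far: 1)
  step 1: ref 1 -> FAULT, frames=[3,1,-] (faults so far: 2)
  step 2: ref 1 -> HIT, frames=[3,1,-] (faults so far: 2)
  step 3: ref 4 -> FAULT, frames=[3,1,4] (faults so far: 3)
  step 4: ref 6 -> FAULT, evict 3, frames=[6,1,4] (faults so far: 4)
  step 5: ref 5 -> FAULT, evict 1, frames=[6,5,4] (faults so far: 5)
  step 6: ref 6 -> HIT, frames=[6,5,4] (faults so far: 5)
  step 7: ref 6 -> HIT, frames=[6,5,4] (faults so far: 5)
  step 8: ref 6 -> HIT, frames=[6,5,4] (faults so far: 5)
  step 9: ref 1 -> FAULT, evict 4, frames=[6,5,1] (faults so far: 6)
  step 10: ref 6 -> HIT, frames=[6,5,1] (faults so far: 6)
  step 11: ref 1 -> HIT, frames=[6,5,1] (faults so far: 6)
  step 12: ref 1 -> HIT, frames=[6,5,1] (faults so far: 6)
  step 13: ref 2 -> FAULT, evict 5, frames=[6,2,1] (faults so far: 7)
  LRU total faults: 7
--- Optimal ---
  step 0: ref 3 -> FAULT, frames=[3,-,-] (faults so far: 1)
  step 1: ref 1 -> FAULT, frames=[3,1,-] (faults so far: 2)
  step 2: ref 1 -> HIT, frames=[3,1,-] (faults so far: 2)
  step 3: ref 4 -> FAULT, frames=[3,1,4] (faults so far: 3)
  step 4: ref 6 -> FAULT, evict 3, frames=[6,1,4] (faults so far: 4)
  step 5: ref 5 -> FAULT, evict 4, frames=[6,1,5] (faults so far: 5)
  step 6: ref 6 -> HIT, frames=[6,1,5] (faults so far: 5)
  step 7: ref 6 -> HIT, frames=[6,1,5] (faults so far: 5)
  step 8: ref 6 -> HIT, frames=[6,1,5] (faults so far: 5)
  step 9: ref 1 -> HIT, frames=[6,1,5] (faults so far: 5)
  step 10: ref 6 -> HIT, frames=[6,1,5] (faults so far: 5)
  step 11: ref 1 -> HIT, frames=[6,1,5] (faults so far: 5)
  step 12: ref 1 -> HIT, frames=[6,1,5] (faults so far: 5)
  step 13: ref 2 -> FAULT, evict 1, frames=[6,2,5] (faults so far: 6)
  Optimal total faults: 6

Answer: 7 7 6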